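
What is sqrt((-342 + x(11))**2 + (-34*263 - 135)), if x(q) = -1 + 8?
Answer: 2*sqrt(25787) ≈ 321.17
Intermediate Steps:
x(q) = 7
sqrt((-342 + x(11))**2 + (-34*263 - 135)) = sqrt((-342 + 7)**2 + (-34*263 - 135)) = sqrt((-335)**2 + (-8942 - 135)) = sqrt(112225 - 9077) = sqrt(103148) = 2*sqrt(25787)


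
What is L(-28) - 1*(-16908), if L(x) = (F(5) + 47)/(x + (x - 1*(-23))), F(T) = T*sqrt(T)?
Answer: 557917/33 - 5*sqrt(5)/33 ≈ 16906.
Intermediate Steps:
F(T) = T**(3/2)
L(x) = (47 + 5*sqrt(5))/(23 + 2*x) (L(x) = (5**(3/2) + 47)/(x + (x - 1*(-23))) = (5*sqrt(5) + 47)/(x + (x + 23)) = (47 + 5*sqrt(5))/(x + (23 + x)) = (47 + 5*sqrt(5))/(23 + 2*x))
L(-28) - 1*(-16908) = (47 + 5*sqrt(5))/(23 + 2*(-28)) - 1*(-16908) = (47 + 5*sqrt(5))/(23 - 56) + 16908 = (47 + 5*sqrt(5))/(-33) + 16908 = -(47 + 5*sqrt(5))/33 + 16908 = (-47/33 - 5*sqrt(5)/33) + 16908 = 557917/33 - 5*sqrt(5)/33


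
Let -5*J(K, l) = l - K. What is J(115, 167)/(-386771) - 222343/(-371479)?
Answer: 429998439173/718386521545 ≈ 0.59856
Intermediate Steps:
J(K, l) = -l/5 + K/5 (J(K, l) = -(l - K)/5 = -l/5 + K/5)
J(115, 167)/(-386771) - 222343/(-371479) = (-⅕*167 + (⅕)*115)/(-386771) - 222343/(-371479) = (-167/5 + 23)*(-1/386771) - 222343*(-1/371479) = -52/5*(-1/386771) + 222343/371479 = 52/1933855 + 222343/371479 = 429998439173/718386521545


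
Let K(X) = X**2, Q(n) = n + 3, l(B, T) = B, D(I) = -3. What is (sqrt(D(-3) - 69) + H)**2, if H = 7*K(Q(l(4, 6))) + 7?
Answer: 122428 + 4200*I*sqrt(2) ≈ 1.2243e+5 + 5939.7*I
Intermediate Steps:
Q(n) = 3 + n
H = 350 (H = 7*(3 + 4)**2 + 7 = 7*7**2 + 7 = 7*49 + 7 = 343 + 7 = 350)
(sqrt(D(-3) - 69) + H)**2 = (sqrt(-3 - 69) + 350)**2 = (sqrt(-72) + 350)**2 = (6*I*sqrt(2) + 350)**2 = (350 + 6*I*sqrt(2))**2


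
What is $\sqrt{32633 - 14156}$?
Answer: $3 \sqrt{2053} \approx 135.93$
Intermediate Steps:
$\sqrt{32633 - 14156} = \sqrt{18477} = 3 \sqrt{2053}$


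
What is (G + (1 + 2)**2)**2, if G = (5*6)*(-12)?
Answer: 123201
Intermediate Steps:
G = -360 (G = 30*(-12) = -360)
(G + (1 + 2)**2)**2 = (-360 + (1 + 2)**2)**2 = (-360 + 3**2)**2 = (-360 + 9)**2 = (-351)**2 = 123201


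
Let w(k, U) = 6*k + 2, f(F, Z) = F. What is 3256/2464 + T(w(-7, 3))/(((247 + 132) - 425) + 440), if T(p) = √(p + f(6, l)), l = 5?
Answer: 37/28 + I*√34/394 ≈ 1.3214 + 0.014799*I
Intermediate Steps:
w(k, U) = 2 + 6*k
T(p) = √(6 + p) (T(p) = √(p + 6) = √(6 + p))
3256/2464 + T(w(-7, 3))/(((247 + 132) - 425) + 440) = 3256/2464 + √(6 + (2 + 6*(-7)))/(((247 + 132) - 425) + 440) = 3256*(1/2464) + √(6 + (2 - 42))/((379 - 425) + 440) = 37/28 + √(6 - 40)/(-46 + 440) = 37/28 + √(-34)/394 = 37/28 + (I*√34)*(1/394) = 37/28 + I*√34/394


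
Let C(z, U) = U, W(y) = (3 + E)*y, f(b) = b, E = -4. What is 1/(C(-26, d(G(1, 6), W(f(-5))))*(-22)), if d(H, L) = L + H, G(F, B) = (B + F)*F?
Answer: -1/264 ≈ -0.0037879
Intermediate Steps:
G(F, B) = F*(B + F)
W(y) = -y (W(y) = (3 - 4)*y = -y)
d(H, L) = H + L
1/(C(-26, d(G(1, 6), W(f(-5))))*(-22)) = 1/((1*(6 + 1) - 1*(-5))*(-22)) = 1/((1*7 + 5)*(-22)) = 1/((7 + 5)*(-22)) = 1/(12*(-22)) = 1/(-264) = -1/264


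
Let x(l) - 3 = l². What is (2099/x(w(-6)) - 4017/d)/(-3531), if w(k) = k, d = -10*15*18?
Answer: -647107/41312700 ≈ -0.015664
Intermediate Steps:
d = -2700 (d = -150*18 = -2700)
x(l) = 3 + l²
(2099/x(w(-6)) - 4017/d)/(-3531) = (2099/(3 + (-6)²) - 4017/(-2700))/(-3531) = (2099/(3 + 36) - 4017*(-1/2700))*(-1/3531) = (2099/39 + 1339/900)*(-1/3531) = (647107/11700)*(-1/3531) = -647107/41312700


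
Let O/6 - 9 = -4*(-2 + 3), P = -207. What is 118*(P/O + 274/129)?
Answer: -363499/645 ≈ -563.56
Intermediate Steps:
O = 30 (O = 54 + 6*(-4*(-2 + 3)) = 54 + 6*(-4*1) = 54 + 6*(-4) = 54 - 24 = 30)
118*(P/O + 274/129) = 118*(-207/30 + 274/129) = 118*(-207*1/30 + 274*(1/129)) = 118*(-69/10 + 274/129) = 118*(-6161/1290) = -363499/645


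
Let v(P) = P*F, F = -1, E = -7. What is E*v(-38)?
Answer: -266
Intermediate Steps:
v(P) = -P (v(P) = P*(-1) = -P)
E*v(-38) = -(-7)*(-38) = -7*38 = -266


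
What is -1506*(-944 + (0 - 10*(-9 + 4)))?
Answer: 1346364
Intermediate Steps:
-1506*(-944 + (0 - 10*(-9 + 4))) = -1506*(-944 + (0 - 10*(-5))) = -1506*(-944 + (0 + 50)) = -1506*(-944 + 50) = -1506*(-894) = 1346364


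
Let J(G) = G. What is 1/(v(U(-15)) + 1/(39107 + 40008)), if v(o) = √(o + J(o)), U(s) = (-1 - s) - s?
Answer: -79115/363032627049 + 6259183225*√58/363032627049 ≈ 0.13131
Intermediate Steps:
U(s) = -1 - 2*s
v(o) = √2*√o (v(o) = √(o + o) = √(2*o) = √2*√o)
1/(v(U(-15)) + 1/(39107 + 40008)) = 1/(√2*√(-1 - 2*(-15)) + 1/(39107 + 40008)) = 1/(√2*√(-1 + 30) + 1/79115) = 1/(√2*√29 + 1/79115) = 1/(√58 + 1/79115) = 1/(1/79115 + √58)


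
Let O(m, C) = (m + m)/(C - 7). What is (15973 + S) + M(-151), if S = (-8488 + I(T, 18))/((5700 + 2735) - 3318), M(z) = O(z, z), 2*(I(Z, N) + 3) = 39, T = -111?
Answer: 12914153715/808486 ≈ 15973.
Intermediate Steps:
I(Z, N) = 33/2 (I(Z, N) = -3 + (½)*39 = -3 + 39/2 = 33/2)
O(m, C) = 2*m/(-7 + C) (O(m, C) = (2*m)/(-7 + C) = 2*m/(-7 + C))
M(z) = 2*z/(-7 + z)
S = -16943/10234 (S = (-8488 + 33/2)/((5700 + 2735) - 3318) = -16943/(2*(8435 - 3318)) = -16943/2/5117 = -16943/2*1/5117 = -16943/10234 ≈ -1.6556)
(15973 + S) + M(-151) = (15973 - 16943/10234) + 2*(-151)/(-7 - 151) = 163450739/10234 + 2*(-151)/(-158) = 163450739/10234 + 2*(-151)*(-1/158) = 163450739/10234 + 151/79 = 12914153715/808486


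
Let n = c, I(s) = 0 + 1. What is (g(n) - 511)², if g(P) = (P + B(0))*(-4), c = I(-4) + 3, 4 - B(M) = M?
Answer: 294849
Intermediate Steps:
I(s) = 1
B(M) = 4 - M
c = 4 (c = 1 + 3 = 4)
n = 4
g(P) = -16 - 4*P (g(P) = (P + (4 - 1*0))*(-4) = (P + (4 + 0))*(-4) = (P + 4)*(-4) = (4 + P)*(-4) = -16 - 4*P)
(g(n) - 511)² = ((-16 - 4*4) - 511)² = ((-16 - 16) - 511)² = (-32 - 511)² = (-543)² = 294849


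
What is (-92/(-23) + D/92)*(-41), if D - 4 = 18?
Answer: -7995/46 ≈ -173.80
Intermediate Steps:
D = 22 (D = 4 + 18 = 22)
(-92/(-23) + D/92)*(-41) = (-92/(-23) + 22/92)*(-41) = (-92*(-1/23) + 22*(1/92))*(-41) = (4 + 11/46)*(-41) = (195/46)*(-41) = -7995/46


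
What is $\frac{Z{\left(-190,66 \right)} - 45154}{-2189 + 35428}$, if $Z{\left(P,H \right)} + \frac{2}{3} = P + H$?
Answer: $- \frac{135836}{99717} \approx -1.3622$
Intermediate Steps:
$Z{\left(P,H \right)} = - \frac{2}{3} + H + P$ ($Z{\left(P,H \right)} = - \frac{2}{3} + \left(P + H\right) = - \frac{2}{3} + \left(H + P\right) = - \frac{2}{3} + H + P$)
$\frac{Z{\left(-190,66 \right)} - 45154}{-2189 + 35428} = \frac{\left(- \frac{2}{3} + 66 - 190\right) - 45154}{-2189 + 35428} = \frac{- \frac{374}{3} - 45154}{33239} = \left(- \frac{135836}{3}\right) \frac{1}{33239} = - \frac{135836}{99717}$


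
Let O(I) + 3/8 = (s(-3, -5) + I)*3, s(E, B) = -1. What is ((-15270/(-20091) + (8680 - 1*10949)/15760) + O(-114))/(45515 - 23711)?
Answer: -36387484763/2301297074880 ≈ -0.015812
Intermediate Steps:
O(I) = -27/8 + 3*I (O(I) = -3/8 + (-1 + I)*3 = -3/8 + (-3 + 3*I) = -27/8 + 3*I)
((-15270/(-20091) + (8680 - 1*10949)/15760) + O(-114))/(45515 - 23711) = ((-15270/(-20091) + (8680 - 1*10949)/15760) + (-27/8 + 3*(-114)))/(45515 - 23711) = ((-15270*(-1/20091) + (8680 - 10949)*(1/15760)) + (-27/8 - 342))/21804 = ((5090/6697 - 2269*1/15760) - 2763/8)*(1/21804) = ((5090/6697 - 2269/15760) - 2763/8)*(1/21804) = (65022907/105544720 - 2763/8)*(1/21804) = -36387484763/105544720*1/21804 = -36387484763/2301297074880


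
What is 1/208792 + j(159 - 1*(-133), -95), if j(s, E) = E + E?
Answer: -39670479/208792 ≈ -190.00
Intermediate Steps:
j(s, E) = 2*E
1/208792 + j(159 - 1*(-133), -95) = 1/208792 + 2*(-95) = 1/208792 - 190 = -39670479/208792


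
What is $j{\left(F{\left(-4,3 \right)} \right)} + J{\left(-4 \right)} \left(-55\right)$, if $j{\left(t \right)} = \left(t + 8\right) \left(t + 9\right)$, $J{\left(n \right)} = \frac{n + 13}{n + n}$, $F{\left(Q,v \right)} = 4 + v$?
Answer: $\frac{2415}{8} \approx 301.88$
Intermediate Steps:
$J{\left(n \right)} = \frac{13 + n}{2 n}$
$j{\left(t \right)} = \left(8 + t\right) \left(9 + t\right)$
$j{\left(F{\left(-4,3 \right)} \right)} + J{\left(-4 \right)} \left(-55\right) = \left(72 + \left(4 + 3\right)^{2} + 17 \left(4 + 3\right)\right) + \frac{13 - 4}{2 \left(-4\right)} \left(-55\right) = \left(72 + 7^{2} + 17 \cdot 7\right) + \frac{1}{2} \left(- \frac{1}{4}\right) 9 \left(-55\right) = \left(72 + 49 + 119\right) - - \frac{495}{8} = 240 + \frac{495}{8} = \frac{2415}{8}$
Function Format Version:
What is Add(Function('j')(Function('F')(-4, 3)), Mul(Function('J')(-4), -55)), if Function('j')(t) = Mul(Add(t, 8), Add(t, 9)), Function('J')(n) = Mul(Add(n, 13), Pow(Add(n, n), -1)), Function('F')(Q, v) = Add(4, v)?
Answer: Rational(2415, 8) ≈ 301.88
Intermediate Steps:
Function('J')(n) = Mul(Rational(1, 2), Pow(n, -1), Add(13, n)) (Function('J')(n) = Mul(Add(13, n), Pow(Mul(2, n), -1)) = Mul(Add(13, n), Mul(Rational(1, 2), Pow(n, -1))) = Mul(Rational(1, 2), Pow(n, -1), Add(13, n)))
Function('j')(t) = Mul(Add(8, t), Add(9, t))
Add(Function('j')(Function('F')(-4, 3)), Mul(Function('J')(-4), -55)) = Add(Add(72, Pow(Add(4, 3), 2), Mul(17, Add(4, 3))), Mul(Mul(Rational(1, 2), Pow(-4, -1), Add(13, -4)), -55)) = Add(Add(72, Pow(7, 2), Mul(17, 7)), Mul(Mul(Rational(1, 2), Rational(-1, 4), 9), -55)) = Add(Add(72, 49, 119), Mul(Rational(-9, 8), -55)) = Add(240, Rational(495, 8)) = Rational(2415, 8)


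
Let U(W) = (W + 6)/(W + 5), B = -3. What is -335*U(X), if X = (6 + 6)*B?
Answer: -10050/31 ≈ -324.19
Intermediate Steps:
X = -36 (X = (6 + 6)*(-3) = 12*(-3) = -36)
U(W) = (6 + W)/(5 + W)
-335*U(X) = -335*(6 - 36)/(5 - 36) = -335*(-30)/(-31) = -(-335)*(-30)/31 = -335*30/31 = -10050/31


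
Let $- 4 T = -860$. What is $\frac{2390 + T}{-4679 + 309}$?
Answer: $- \frac{521}{874} \approx -0.59611$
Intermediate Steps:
$T = 215$ ($T = \left(- \frac{1}{4}\right) \left(-860\right) = 215$)
$\frac{2390 + T}{-4679 + 309} = \frac{2390 + 215}{-4679 + 309} = \frac{2605}{-4370} = 2605 \left(- \frac{1}{4370}\right) = - \frac{521}{874}$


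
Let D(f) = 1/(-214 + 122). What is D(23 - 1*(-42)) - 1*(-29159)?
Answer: 2682627/92 ≈ 29159.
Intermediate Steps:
D(f) = -1/92 (D(f) = 1/(-92) = -1/92)
D(23 - 1*(-42)) - 1*(-29159) = -1/92 - 1*(-29159) = -1/92 + 29159 = 2682627/92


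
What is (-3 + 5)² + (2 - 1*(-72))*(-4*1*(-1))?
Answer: 300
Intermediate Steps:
(-3 + 5)² + (2 - 1*(-72))*(-4*1*(-1)) = 2² + (2 + 72)*(-4*(-1)) = 4 + 74*4 = 4 + 296 = 300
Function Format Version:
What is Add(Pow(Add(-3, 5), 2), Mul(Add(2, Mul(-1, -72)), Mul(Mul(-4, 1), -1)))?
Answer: 300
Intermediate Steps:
Add(Pow(Add(-3, 5), 2), Mul(Add(2, Mul(-1, -72)), Mul(Mul(-4, 1), -1))) = Add(Pow(2, 2), Mul(Add(2, 72), Mul(-4, -1))) = Add(4, Mul(74, 4)) = Add(4, 296) = 300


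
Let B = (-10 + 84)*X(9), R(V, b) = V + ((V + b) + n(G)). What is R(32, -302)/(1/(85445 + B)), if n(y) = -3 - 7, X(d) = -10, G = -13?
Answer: -21006840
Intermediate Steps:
n(y) = -10
R(V, b) = -10 + b + 2*V (R(V, b) = V + ((V + b) - 10) = V + (-10 + V + b) = -10 + b + 2*V)
B = -740 (B = (-10 + 84)*(-10) = 74*(-10) = -740)
R(32, -302)/(1/(85445 + B)) = (-10 - 302 + 2*32)/(1/(85445 - 740)) = (-10 - 302 + 64)/(1/84705) = -248/1/84705 = -248*84705 = -21006840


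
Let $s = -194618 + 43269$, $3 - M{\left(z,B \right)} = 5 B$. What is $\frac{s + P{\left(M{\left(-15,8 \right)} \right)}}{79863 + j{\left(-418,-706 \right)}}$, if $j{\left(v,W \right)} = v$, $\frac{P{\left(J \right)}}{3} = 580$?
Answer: $- \frac{149609}{79445} \approx -1.8832$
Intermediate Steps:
$M{\left(z,B \right)} = 3 - 5 B$
$P{\left(J \right)} = 1740$ ($P{\left(J \right)} = 3 \cdot 580 = 1740$)
$s = -151349$
$\frac{s + P{\left(M{\left(-15,8 \right)} \right)}}{79863 + j{\left(-418,-706 \right)}} = \frac{-151349 + 1740}{79863 - 418} = - \frac{149609}{79445}$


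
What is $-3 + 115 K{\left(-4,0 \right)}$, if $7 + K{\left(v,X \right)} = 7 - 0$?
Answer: $-3$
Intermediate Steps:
$K{\left(v,X \right)} = 0$ ($K{\left(v,X \right)} = -7 + \left(7 - 0\right) = -7 + \left(7 + 0\right) = -7 + 7 = 0$)
$-3 + 115 K{\left(-4,0 \right)} = -3 + 115 \cdot 0 = -3 + 0 = -3$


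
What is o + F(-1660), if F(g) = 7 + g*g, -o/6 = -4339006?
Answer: 28789643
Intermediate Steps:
o = 26034036 (o = -6*(-4339006) = 26034036)
F(g) = 7 + g²
o + F(-1660) = 26034036 + (7 + (-1660)²) = 26034036 + (7 + 2755600) = 26034036 + 2755607 = 28789643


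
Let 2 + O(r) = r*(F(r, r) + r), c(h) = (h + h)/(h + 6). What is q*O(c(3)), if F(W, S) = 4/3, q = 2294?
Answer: -4588/3 ≈ -1529.3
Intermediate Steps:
F(W, S) = 4/3 (F(W, S) = 4*(⅓) = 4/3)
c(h) = 2*h/(6 + h) (c(h) = (2*h)/(6 + h) = 2*h/(6 + h))
O(r) = -2 + r*(4/3 + r)
q*O(c(3)) = 2294*(-2 + (2*3/(6 + 3))² + 4*(2*3/(6 + 3))/3) = 2294*(-2 + (2*3/9)² + 4*(2*3/9)/3) = 2294*(-2 + (2*3*(⅑))² + 4*(2*3*(⅑))/3) = 2294*(-2 + (⅔)² + (4/3)*(⅔)) = 2294*(-2 + 4/9 + 8/9) = 2294*(-⅔) = -4588/3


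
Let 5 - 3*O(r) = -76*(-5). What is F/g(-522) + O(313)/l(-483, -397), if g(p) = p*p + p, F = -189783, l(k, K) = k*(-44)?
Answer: -225959087/321096468 ≈ -0.70371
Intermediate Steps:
O(r) = -125 (O(r) = 5/3 - (-76)*(-5)/3 = 5/3 - ⅓*380 = 5/3 - 380/3 = -125)
l(k, K) = -44*k
g(p) = p + p² (g(p) = p² + p = p + p²)
F/g(-522) + O(313)/l(-483, -397) = -189783*(-1/(522*(1 - 522))) - 125/((-44*(-483))) = -189783/((-522*(-521))) - 125/21252 = -189783/271962 - 125*1/21252 = -189783*1/271962 - 125/21252 = -21087/30218 - 125/21252 = -225959087/321096468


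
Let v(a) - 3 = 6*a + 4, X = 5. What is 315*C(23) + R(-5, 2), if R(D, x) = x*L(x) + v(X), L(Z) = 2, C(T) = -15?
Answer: -4684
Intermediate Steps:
v(a) = 7 + 6*a (v(a) = 3 + (6*a + 4) = 3 + (4 + 6*a) = 7 + 6*a)
R(D, x) = 37 + 2*x (R(D, x) = x*2 + (7 + 6*5) = 2*x + (7 + 30) = 2*x + 37 = 37 + 2*x)
315*C(23) + R(-5, 2) = 315*(-15) + (37 + 2*2) = -4725 + (37 + 4) = -4725 + 41 = -4684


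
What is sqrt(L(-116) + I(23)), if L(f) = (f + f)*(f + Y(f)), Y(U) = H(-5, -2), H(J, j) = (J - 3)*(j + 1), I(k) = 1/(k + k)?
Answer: sqrt(53018542)/46 ≈ 158.29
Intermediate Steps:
I(k) = 1/(2*k)
H(J, j) = (1 + j)*(-3 + J) (H(J, j) = (-3 + J)*(1 + j) = (1 + j)*(-3 + J))
Y(U) = 8 (Y(U) = -3 - 5 - 3*(-2) - 5*(-2) = -3 - 5 + 6 + 10 = 8)
L(f) = 2*f*(8 + f) (L(f) = (f + f)*(f + 8) = (2*f)*(8 + f) = 2*f*(8 + f))
sqrt(L(-116) + I(23)) = sqrt(2*(-116)*(8 - 116) + (1/2)/23) = sqrt(2*(-116)*(-108) + (1/2)*(1/23)) = sqrt(25056 + 1/46) = sqrt(1152577/46) = sqrt(53018542)/46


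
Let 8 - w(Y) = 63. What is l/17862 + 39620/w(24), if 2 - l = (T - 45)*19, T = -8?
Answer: -141527389/196482 ≈ -720.31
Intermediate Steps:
l = 1009 (l = 2 - (-8 - 45)*19 = 2 - (-53)*19 = 2 - 1*(-1007) = 2 + 1007 = 1009)
w(Y) = -55 (w(Y) = 8 - 1*63 = 8 - 63 = -55)
l/17862 + 39620/w(24) = 1009/17862 + 39620/(-55) = 1009*(1/17862) + 39620*(-1/55) = 1009/17862 - 7924/11 = -141527389/196482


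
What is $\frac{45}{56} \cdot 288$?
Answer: $\frac{1620}{7} \approx 231.43$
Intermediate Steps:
$\frac{45}{56} \cdot 288 = \frac{1620}{7}$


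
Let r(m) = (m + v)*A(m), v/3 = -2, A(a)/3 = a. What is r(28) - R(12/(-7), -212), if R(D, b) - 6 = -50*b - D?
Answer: -61318/7 ≈ -8759.7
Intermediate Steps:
A(a) = 3*a
v = -6 (v = 3*(-2) = -6)
R(D, b) = 6 - D - 50*b (R(D, b) = 6 + (-50*b - D) = 6 + (-D - 50*b) = 6 - D - 50*b)
r(m) = 3*m*(-6 + m) (r(m) = (m - 6)*(3*m) = (-6 + m)*(3*m) = 3*m*(-6 + m))
r(28) - R(12/(-7), -212) = 3*28*(-6 + 28) - (6 - 12/(-7) - 50*(-212)) = 3*28*22 - (6 - 12*(-1)/7 + 10600) = 1848 - (6 - 1*(-12/7) + 10600) = 1848 - (6 + 12/7 + 10600) = 1848 - 1*74254/7 = 1848 - 74254/7 = -61318/7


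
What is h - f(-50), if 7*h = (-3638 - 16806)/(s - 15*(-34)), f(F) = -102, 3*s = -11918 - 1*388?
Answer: 646283/6286 ≈ 102.81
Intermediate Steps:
s = -4102 (s = (-11918 - 1*388)/3 = (-11918 - 388)/3 = (1/3)*(-12306) = -4102)
h = 5111/6286 (h = ((-3638 - 16806)/(-4102 - 15*(-34)))/7 = (-20444/(-4102 + 510))/7 = (-20444/(-3592))/7 = (-20444*(-1/3592))/7 = (1/7)*(5111/898) = 5111/6286 ≈ 0.81308)
h - f(-50) = 5111/6286 - 1*(-102) = 5111/6286 + 102 = 646283/6286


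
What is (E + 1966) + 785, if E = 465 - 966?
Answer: 2250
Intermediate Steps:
E = -501
(E + 1966) + 785 = (-501 + 1966) + 785 = 1465 + 785 = 2250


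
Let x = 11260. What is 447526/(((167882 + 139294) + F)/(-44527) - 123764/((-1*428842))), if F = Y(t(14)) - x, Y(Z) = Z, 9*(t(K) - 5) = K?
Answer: -38454886494927378/546269314237 ≈ -70396.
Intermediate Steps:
t(K) = 5 + K/9
F = -101281/9 (F = (5 + (⅑)*14) - 1*11260 = (5 + 14/9) - 11260 = 59/9 - 11260 = -101281/9 ≈ -11253.)
447526/(((167882 + 139294) + F)/(-44527) - 123764/((-1*428842))) = 447526/(((167882 + 139294) - 101281/9)/(-44527) - 123764/((-1*428842))) = 447526/((307176 - 101281/9)*(-1/44527) - 123764/(-428842)) = 447526/((2663303/9)*(-1/44527) - 123764*(-1/428842)) = 447526/(-2663303/400743 + 61882/214421) = 447526/(-546269314237/85927714803) = 447526*(-85927714803/546269314237) = -38454886494927378/546269314237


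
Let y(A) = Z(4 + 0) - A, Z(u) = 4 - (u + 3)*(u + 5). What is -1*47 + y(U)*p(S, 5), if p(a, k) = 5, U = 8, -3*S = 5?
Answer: -382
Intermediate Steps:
S = -5/3 (S = -1/3*5 = -5/3 ≈ -1.6667)
Z(u) = 4 - (3 + u)*(5 + u)
y(A) = -59 - A (y(A) = (-11 - (4 + 0)**2 - 8*(4 + 0)) - A = (-11 - 1*4**2 - 8*4) - A = (-11 - 1*16 - 32) - A = (-11 - 16 - 32) - A = -59 - A)
-1*47 + y(U)*p(S, 5) = -1*47 + (-59 - 1*8)*5 = -47 + (-59 - 8)*5 = -47 - 67*5 = -47 - 335 = -382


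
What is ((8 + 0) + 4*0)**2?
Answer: 64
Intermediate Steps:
((8 + 0) + 4*0)**2 = (8 + 0)**2 = 8**2 = 64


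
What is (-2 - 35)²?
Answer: 1369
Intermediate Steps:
(-2 - 35)² = (-37)² = 1369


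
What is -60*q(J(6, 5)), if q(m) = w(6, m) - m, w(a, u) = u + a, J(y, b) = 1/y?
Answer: -360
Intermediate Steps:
w(a, u) = a + u
q(m) = 6 (q(m) = (6 + m) - m = 6)
-60*q(J(6, 5)) = -60*6 = -360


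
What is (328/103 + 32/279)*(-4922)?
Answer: -466644976/28737 ≈ -16238.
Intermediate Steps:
(328/103 + 32/279)*(-4922) = (94808/28737)*(-4922) = -466644976/28737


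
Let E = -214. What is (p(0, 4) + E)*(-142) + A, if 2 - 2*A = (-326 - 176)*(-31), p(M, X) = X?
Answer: 22040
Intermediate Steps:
A = -7780 (A = 1 - (-326 - 176)*(-31)/2 = 1 - (-251)*(-31) = 1 - ½*15562 = 1 - 7781 = -7780)
(p(0, 4) + E)*(-142) + A = (4 - 214)*(-142) - 7780 = -210*(-142) - 7780 = 29820 - 7780 = 22040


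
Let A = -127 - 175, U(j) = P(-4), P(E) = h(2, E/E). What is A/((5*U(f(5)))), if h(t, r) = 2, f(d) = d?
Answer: -151/5 ≈ -30.200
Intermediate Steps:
P(E) = 2
U(j) = 2
A = -302
A/((5*U(f(5)))) = -302/(5*2) = -302/10 = -302*⅒ = -151/5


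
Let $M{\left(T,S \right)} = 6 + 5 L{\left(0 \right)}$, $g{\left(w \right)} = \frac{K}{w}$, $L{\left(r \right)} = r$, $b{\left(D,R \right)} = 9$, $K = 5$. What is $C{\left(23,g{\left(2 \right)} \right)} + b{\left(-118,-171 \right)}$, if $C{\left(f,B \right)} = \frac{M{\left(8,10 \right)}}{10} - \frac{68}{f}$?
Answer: $\frac{764}{115} \approx 6.6435$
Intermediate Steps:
$g{\left(w \right)} = \frac{5}{w}$
$M{\left(T,S \right)} = 6$ ($M{\left(T,S \right)} = 6 + 5 \cdot 0 = 6 + 0 = 6$)
$C{\left(f,B \right)} = \frac{3}{5} - \frac{68}{f}$ ($C{\left(f,B \right)} = \frac{6}{10} - \frac{68}{f} = 6 \cdot \frac{1}{10} - \frac{68}{f} = \frac{3}{5} - \frac{68}{f}$)
$C{\left(23,g{\left(2 \right)} \right)} + b{\left(-118,-171 \right)} = \left(\frac{3}{5} - \frac{68}{23}\right) + 9 = - \frac{271}{115} + 9 = \frac{764}{115}$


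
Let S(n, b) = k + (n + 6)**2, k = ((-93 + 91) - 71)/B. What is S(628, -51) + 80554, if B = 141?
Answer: 68033837/141 ≈ 4.8251e+5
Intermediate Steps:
k = -73/141 (k = ((-93 + 91) - 71)/141 = (-2 - 71)*(1/141) = -73*1/141 = -73/141 ≈ -0.51773)
S(n, b) = -73/141 + (6 + n)**2 (S(n, b) = -73/141 + (n + 6)**2 = -73/141 + (6 + n)**2)
S(628, -51) + 80554 = (-73/141 + (6 + 628)**2) + 80554 = (-73/141 + 634**2) + 80554 = (-73/141 + 401956) + 80554 = 56675723/141 + 80554 = 68033837/141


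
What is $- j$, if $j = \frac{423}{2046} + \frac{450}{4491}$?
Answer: $- \frac{104459}{340318} \approx -0.30695$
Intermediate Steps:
$j = \frac{104459}{340318}$ ($j = 423 \cdot \frac{1}{2046} + 450 \cdot \frac{1}{4491} = \frac{141}{682} + \frac{50}{499} = \frac{104459}{340318} \approx 0.30695$)
$- j = \left(-1\right) \frac{104459}{340318} = - \frac{104459}{340318}$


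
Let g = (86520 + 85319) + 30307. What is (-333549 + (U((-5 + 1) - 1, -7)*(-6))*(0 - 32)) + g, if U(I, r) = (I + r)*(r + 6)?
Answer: -129099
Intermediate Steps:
g = 202146 (g = 171839 + 30307 = 202146)
U(I, r) = (6 + r)*(I + r) (U(I, r) = (I + r)*(6 + r) = (6 + r)*(I + r))
(-333549 + (U((-5 + 1) - 1, -7)*(-6))*(0 - 32)) + g = (-333549 + (((-7)² + 6*((-5 + 1) - 1) + 6*(-7) + ((-5 + 1) - 1)*(-7))*(-6))*(0 - 32)) + 202146 = (-333549 + ((49 + 6*(-4 - 1) - 42 + (-4 - 1)*(-7))*(-6))*(-32)) + 202146 = (-333549 + ((49 + 6*(-5) - 42 - 5*(-7))*(-6))*(-32)) + 202146 = (-333549 + ((49 - 30 - 42 + 35)*(-6))*(-32)) + 202146 = (-333549 + (12*(-6))*(-32)) + 202146 = (-333549 - 72*(-32)) + 202146 = (-333549 + 2304) + 202146 = -331245 + 202146 = -129099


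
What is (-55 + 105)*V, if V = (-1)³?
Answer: -50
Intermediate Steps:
V = -1
(-55 + 105)*V = (-55 + 105)*(-1) = 50*(-1) = -50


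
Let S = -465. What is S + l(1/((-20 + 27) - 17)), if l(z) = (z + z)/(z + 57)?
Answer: -264587/569 ≈ -465.00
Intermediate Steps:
l(z) = 2*z/(57 + z) (l(z) = (2*z)/(57 + z) = 2*z/(57 + z))
S + l(1/((-20 + 27) - 17)) = -465 + 2/(((-20 + 27) - 17)*(57 + 1/((-20 + 27) - 17))) = -465 + 2/((7 - 17)*(57 + 1/(7 - 17))) = -465 + 2/(-10*(57 + 1/(-10))) = -465 + 2*(-⅒)/(57 - ⅒) = -465 + 2*(-⅒)/(569/10) = -465 + 2*(-⅒)*(10/569) = -465 - 2/569 = -264587/569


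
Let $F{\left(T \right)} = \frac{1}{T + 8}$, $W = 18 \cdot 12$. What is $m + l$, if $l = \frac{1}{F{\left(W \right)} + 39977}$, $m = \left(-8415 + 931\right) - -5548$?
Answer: $- \frac{17336587440}{8954849} \approx -1936.0$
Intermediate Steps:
$W = 216$
$F{\left(T \right)} = \frac{1}{8 + T}$
$m = -1936$ ($m = -7484 + \left(-1243 + 6791\right) = -7484 + 5548 = -1936$)
$l = \frac{224}{8954849}$ ($l = \frac{1}{\frac{1}{8 + 216} + 39977} = \frac{1}{\frac{1}{224} + 39977} = \frac{1}{\frac{8954849}{224}} = \frac{224}{8954849} \approx 2.5014 \cdot 10^{-5}$)
$m + l = -1936 + \frac{224}{8954849} = - \frac{17336587440}{8954849}$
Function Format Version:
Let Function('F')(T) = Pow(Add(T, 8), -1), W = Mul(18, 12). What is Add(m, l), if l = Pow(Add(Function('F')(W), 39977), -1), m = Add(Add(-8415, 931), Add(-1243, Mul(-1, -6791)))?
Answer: Rational(-17336587440, 8954849) ≈ -1936.0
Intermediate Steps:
W = 216
Function('F')(T) = Pow(Add(8, T), -1)
m = -1936 (m = Add(-7484, Add(-1243, 6791)) = Add(-7484, 5548) = -1936)
l = Rational(224, 8954849) (l = Pow(Add(Pow(Add(8, 216), -1), 39977), -1) = Pow(Add(Pow(224, -1), 39977), -1) = Pow(Add(Rational(1, 224), 39977), -1) = Pow(Rational(8954849, 224), -1) = Rational(224, 8954849) ≈ 2.5014e-5)
Add(m, l) = Add(-1936, Rational(224, 8954849)) = Rational(-17336587440, 8954849)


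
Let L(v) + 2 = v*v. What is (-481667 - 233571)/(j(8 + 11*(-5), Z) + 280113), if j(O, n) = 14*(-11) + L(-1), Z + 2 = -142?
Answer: -357619/139979 ≈ -2.5548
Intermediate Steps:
Z = -144 (Z = -2 - 142 = -144)
L(v) = -2 + v² (L(v) = -2 + v*v = -2 + v²)
j(O, n) = -155 (j(O, n) = 14*(-11) + (-2 + (-1)²) = -154 + (-2 + 1) = -154 - 1 = -155)
(-481667 - 233571)/(j(8 + 11*(-5), Z) + 280113) = (-481667 - 233571)/(-155 + 280113) = -715238/279958 = -715238*1/279958 = -357619/139979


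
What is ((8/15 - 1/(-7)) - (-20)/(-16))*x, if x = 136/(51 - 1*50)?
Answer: -8194/105 ≈ -78.038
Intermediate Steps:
x = 136 (x = 136/(51 - 50) = 136/1 = 136*1 = 136)
((8/15 - 1/(-7)) - (-20)/(-16))*x = ((8/15 - 1/(-7)) - (-20)/(-16))*136 = ((8*(1/15) - 1*(-1/7)) - (-20)*(-1)/16)*136 = ((8/15 + 1/7) - 1*5/4)*136 = (71/105 - 5/4)*136 = -241/420*136 = -8194/105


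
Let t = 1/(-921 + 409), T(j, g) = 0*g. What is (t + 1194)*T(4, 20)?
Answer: 0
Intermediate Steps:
T(j, g) = 0
t = -1/512 (t = 1/(-512) = -1/512 ≈ -0.0019531)
(t + 1194)*T(4, 20) = (-1/512 + 1194)*0 = (611327/512)*0 = 0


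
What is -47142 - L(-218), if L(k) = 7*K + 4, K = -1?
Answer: -47139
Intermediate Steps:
L(k) = -3 (L(k) = 7*(-1) + 4 = -7 + 4 = -3)
-47142 - L(-218) = -47142 - 1*(-3) = -47142 + 3 = -47139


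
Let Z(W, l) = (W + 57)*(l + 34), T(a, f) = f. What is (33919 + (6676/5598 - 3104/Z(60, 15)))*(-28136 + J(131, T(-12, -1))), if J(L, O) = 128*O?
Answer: -1709335578353176/1782963 ≈ -9.5870e+8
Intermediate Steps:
Z(W, l) = (34 + l)*(57 + W) (Z(W, l) = (57 + W)*(34 + l) = (34 + l)*(57 + W))
(33919 + (6676/5598 - 3104/Z(60, 15)))*(-28136 + J(131, T(-12, -1))) = (33919 + (6676/5598 - 3104/(1938 + 34*60 + 57*15 + 60*15)))*(-28136 + 128*(-1)) = (33919 + (6676*(1/5598) - 3104/(1938 + 2040 + 855 + 900)))*(-28136 - 128) = (33919 + (3338/2799 - 3104/5733))*(-28264) = (33919 + 1160962/1782963)*(-28264) = (60477482959/1782963)*(-28264) = -1709335578353176/1782963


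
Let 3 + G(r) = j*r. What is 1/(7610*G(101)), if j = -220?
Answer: -1/169117030 ≈ -5.9131e-9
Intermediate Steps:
G(r) = -3 - 220*r
1/(7610*G(101)) = 1/(7610*(-3 - 220*101)) = 1/(7610*(-3 - 22220)) = (1/7610)/(-22223) = (1/7610)*(-1/22223) = -1/169117030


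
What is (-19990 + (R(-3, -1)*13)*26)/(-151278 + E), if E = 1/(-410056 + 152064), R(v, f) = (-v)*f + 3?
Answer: 5157260080/39028513777 ≈ 0.13214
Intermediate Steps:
R(v, f) = 3 - f*v (R(v, f) = -f*v + 3 = 3 - f*v)
E = -1/257992 (E = 1/(-257992) = -1/257992 ≈ -3.8761e-6)
(-19990 + (R(-3, -1)*13)*26)/(-151278 + E) = (-19990 + ((3 - 1*(-1)*(-3))*13)*26)/(-151278 - 1/257992) = (-19990 + ((3 - 3)*13)*26)/(-39028513777/257992) = (-19990 + (0*13)*26)*(-257992/39028513777) = (-19990 + 0*26)*(-257992/39028513777) = (-19990 + 0)*(-257992/39028513777) = -19990*(-257992/39028513777) = 5157260080/39028513777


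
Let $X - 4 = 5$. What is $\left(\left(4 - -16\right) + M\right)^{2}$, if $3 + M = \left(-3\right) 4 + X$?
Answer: $196$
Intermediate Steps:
$X = 9$ ($X = 4 + 5 = 9$)
$M = -6$ ($M = -3 + \left(\left(-3\right) 4 + 9\right) = -3 + \left(-12 + 9\right) = -3 - 3 = -6$)
$\left(\left(4 - -16\right) + M\right)^{2} = \left(\left(4 - -16\right) - 6\right)^{2} = \left(\left(4 + 16\right) - 6\right)^{2} = \left(20 - 6\right)^{2} = 14^{2} = 196$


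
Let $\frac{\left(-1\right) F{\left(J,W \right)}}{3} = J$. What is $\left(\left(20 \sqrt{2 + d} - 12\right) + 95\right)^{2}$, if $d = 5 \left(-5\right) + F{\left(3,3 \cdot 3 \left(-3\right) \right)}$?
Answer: $-5911 + 13280 i \sqrt{2} \approx -5911.0 + 18781.0 i$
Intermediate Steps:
$F{\left(J,W \right)} = - 3 J$
$d = -34$ ($d = 5 \left(-5\right) - 9 = -25 - 9 = -34$)
$\left(\left(20 \sqrt{2 + d} - 12\right) + 95\right)^{2} = \left(\left(20 \sqrt{2 - 34} - 12\right) + 95\right)^{2} = \left(\left(20 \sqrt{-32} - 12\right) + 95\right)^{2} = \left(\left(20 \cdot 4 i \sqrt{2} - 12\right) + 95\right)^{2} = \left(\left(80 i \sqrt{2} - 12\right) + 95\right)^{2} = \left(\left(-12 + 80 i \sqrt{2}\right) + 95\right)^{2} = \left(83 + 80 i \sqrt{2}\right)^{2}$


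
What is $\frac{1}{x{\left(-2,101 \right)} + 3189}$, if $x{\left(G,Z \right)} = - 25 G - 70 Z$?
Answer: $- \frac{1}{3831} \approx -0.00026103$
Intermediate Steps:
$x{\left(G,Z \right)} = - 70 Z - 25 G$
$\frac{1}{x{\left(-2,101 \right)} + 3189} = \frac{1}{\left(\left(-70\right) 101 - -50\right) + 3189} = \frac{1}{\left(-7070 + 50\right) + 3189} = \frac{1}{-7020 + 3189} = \frac{1}{-3831} = - \frac{1}{3831}$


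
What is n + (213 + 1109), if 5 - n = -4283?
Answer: 5610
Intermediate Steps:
n = 4288 (n = 5 - 1*(-4283) = 5 + 4283 = 4288)
n + (213 + 1109) = 4288 + (213 + 1109) = 4288 + 1322 = 5610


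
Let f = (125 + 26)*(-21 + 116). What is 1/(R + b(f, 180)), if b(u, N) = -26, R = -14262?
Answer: -1/14288 ≈ -6.9989e-5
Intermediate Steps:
f = 14345 (f = 151*95 = 14345)
1/(R + b(f, 180)) = 1/(-14262 - 26) = 1/(-14288) = -1/14288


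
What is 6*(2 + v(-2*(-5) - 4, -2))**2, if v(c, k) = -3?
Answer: 6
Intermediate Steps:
6*(2 + v(-2*(-5) - 4, -2))**2 = 6*(2 - 3)**2 = 6*(-1)**2 = 6*1 = 6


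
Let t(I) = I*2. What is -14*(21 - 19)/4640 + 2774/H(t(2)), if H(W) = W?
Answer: 804453/1160 ≈ 693.49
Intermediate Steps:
t(I) = 2*I
-14*(21 - 19)/4640 + 2774/H(t(2)) = -14*(21 - 19)/4640 + 2774/((2*2)) = -14*2*(1/4640) + 2774/4 = -28*1/4640 + 2774*(¼) = -7/1160 + 1387/2 = 804453/1160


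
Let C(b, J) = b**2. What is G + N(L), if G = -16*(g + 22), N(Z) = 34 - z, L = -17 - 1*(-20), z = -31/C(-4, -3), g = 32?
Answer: -13249/16 ≈ -828.06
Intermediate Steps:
z = -31/16 (z = -31/((-4)**2) = -31/16 ≈ -1.9375)
L = 3 (L = -17 + 20 = 3)
N(Z) = 575/16 (N(Z) = 34 - 1*(-31/16) = 34 + 31/16 = 575/16)
G = -864 (G = -16*(32 + 22) = -16*54 = -864)
G + N(L) = -864 + 575/16 = -13249/16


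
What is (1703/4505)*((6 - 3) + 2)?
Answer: 1703/901 ≈ 1.8901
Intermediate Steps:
(1703/4505)*((6 - 3) + 2) = (1703*(1/4505))*(3 + 2) = (1703/4505)*5 = 1703/901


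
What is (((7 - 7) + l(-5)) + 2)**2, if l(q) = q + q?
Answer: 64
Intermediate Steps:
l(q) = 2*q
(((7 - 7) + l(-5)) + 2)**2 = (((7 - 7) + 2*(-5)) + 2)**2 = ((0 - 10) + 2)**2 = (-10 + 2)**2 = (-8)**2 = 64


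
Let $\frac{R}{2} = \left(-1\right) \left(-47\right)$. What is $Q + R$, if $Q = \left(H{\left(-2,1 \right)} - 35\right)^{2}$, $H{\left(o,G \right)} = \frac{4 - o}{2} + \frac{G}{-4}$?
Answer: $\frac{18145}{16} \approx 1134.1$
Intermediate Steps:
$H{\left(o,G \right)} = 2 - \frac{o}{2} - \frac{G}{4}$ ($H{\left(o,G \right)} = \left(4 - o\right) \frac{1}{2} + G \left(- \frac{1}{4}\right) = \left(2 - \frac{o}{2}\right) - \frac{G}{4} = 2 - \frac{o}{2} - \frac{G}{4}$)
$R = 94$ ($R = 2 \left(\left(-1\right) \left(-47\right)\right) = 2 \cdot 47 = 94$)
$Q = \frac{16641}{16}$ ($Q = \left(\left(2 - -1 - \frac{1}{4}\right) - 35\right)^{2} = \left(\left(2 + 1 - \frac{1}{4}\right) - 35\right)^{2} = \left(\frac{11}{4} - 35\right)^{2} = \left(- \frac{129}{4}\right)^{2} = \frac{16641}{16} \approx 1040.1$)
$Q + R = \frac{16641}{16} + 94 = \frac{18145}{16}$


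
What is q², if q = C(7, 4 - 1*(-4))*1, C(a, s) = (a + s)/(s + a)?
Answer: 1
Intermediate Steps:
C(a, s) = 1 (C(a, s) = (a + s)/(a + s) = 1)
q = 1 (q = 1*1 = 1)
q² = 1² = 1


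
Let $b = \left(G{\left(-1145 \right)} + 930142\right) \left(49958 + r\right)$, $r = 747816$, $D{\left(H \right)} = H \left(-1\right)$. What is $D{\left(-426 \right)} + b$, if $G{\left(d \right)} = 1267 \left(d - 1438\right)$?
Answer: $-1868800752280$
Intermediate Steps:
$G{\left(d \right)} = -1821946 + 1267 d$ ($G{\left(d \right)} = 1267 \left(-1438 + d\right) = -1821946 + 1267 d$)
$D{\left(H \right)} = - H$
$b = -1868800752706$ ($b = \left(\left(-1821946 + 1267 \left(-1145\right)\right) + 930142\right) \left(49958 + 747816\right) = \left(\left(-1821946 - 1450715\right) + 930142\right) 797774 = \left(-3272661 + 930142\right) 797774 = \left(-2342519\right) 797774 = -1868800752706$)
$D{\left(-426 \right)} + b = \left(-1\right) \left(-426\right) - 1868800752706 = 426 - 1868800752706 = -1868800752280$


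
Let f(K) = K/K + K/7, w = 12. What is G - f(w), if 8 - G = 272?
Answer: -1867/7 ≈ -266.71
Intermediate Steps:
f(K) = 1 + K/7 (f(K) = 1 + K*(⅐) = 1 + K/7)
G = -264 (G = 8 - 1*272 = 8 - 272 = -264)
G - f(w) = -264 - (1 + (⅐)*12) = -264 - (1 + 12/7) = -264 - 1*19/7 = -264 - 19/7 = -1867/7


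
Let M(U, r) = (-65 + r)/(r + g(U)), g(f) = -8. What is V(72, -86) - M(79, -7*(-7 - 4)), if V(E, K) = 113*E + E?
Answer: 188780/23 ≈ 8207.8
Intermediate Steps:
M(U, r) = (-65 + r)/(-8 + r) (M(U, r) = (-65 + r)/(r - 8) = (-65 + r)/(-8 + r))
V(E, K) = 114*E
V(72, -86) - M(79, -7*(-7 - 4)) = 114*72 - (-65 - 7*(-7 - 4))/(-8 - 7*(-7 - 4)) = 8208 - (-65 - 7*(-11))/(-8 - 7*(-11)) = 8208 - (-65 + 77)/(-8 + 77) = 8208 - 12/69 = 8208 - 1*4/23 = 8208 - 4/23 = 188780/23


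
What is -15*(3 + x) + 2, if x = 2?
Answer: -73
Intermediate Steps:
-15*(3 + x) + 2 = -15*(3 + 2) + 2 = -75 + 2 = -73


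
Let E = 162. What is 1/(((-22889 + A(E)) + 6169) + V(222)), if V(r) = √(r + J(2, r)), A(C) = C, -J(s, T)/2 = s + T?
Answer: -8279/137083795 - I*√226/274167590 ≈ -6.0394e-5 - 5.4833e-8*I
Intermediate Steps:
J(s, T) = -2*T - 2*s (J(s, T) = -2*(s + T) = -2*(T + s) = -2*T - 2*s)
V(r) = √(-4 - r) (V(r) = √(r + (-2*r - 2*2)) = √(r + (-2*r - 4)) = √(r + (-4 - 2*r)) = √(-4 - r))
1/(((-22889 + A(E)) + 6169) + V(222)) = 1/(((-22889 + 162) + 6169) + √(-4 - 1*222)) = 1/((-22727 + 6169) + √(-4 - 222)) = 1/(-16558 + √(-226)) = 1/(-16558 + I*√226)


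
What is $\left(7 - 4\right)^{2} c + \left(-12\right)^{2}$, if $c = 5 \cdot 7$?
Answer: $459$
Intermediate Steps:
$c = 35$
$\left(7 - 4\right)^{2} c + \left(-12\right)^{2} = \left(7 - 4\right)^{2} \cdot 35 + \left(-12\right)^{2} = 3^{2} \cdot 35 + 144 = 9 \cdot 35 + 144 = 315 + 144 = 459$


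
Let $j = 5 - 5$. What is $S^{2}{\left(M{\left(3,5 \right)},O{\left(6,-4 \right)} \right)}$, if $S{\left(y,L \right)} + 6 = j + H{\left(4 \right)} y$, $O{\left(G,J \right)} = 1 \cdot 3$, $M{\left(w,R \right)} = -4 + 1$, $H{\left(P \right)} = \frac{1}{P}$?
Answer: $\frac{729}{16} \approx 45.563$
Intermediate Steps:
$j = 0$
$M{\left(w,R \right)} = -3$
$O{\left(G,J \right)} = 3$
$S{\left(y,L \right)} = -6 + \frac{y}{4}$ ($S{\left(y,L \right)} = -6 + \left(0 + \frac{y}{4}\right) = -6 + \frac{y}{4}$)
$S^{2}{\left(M{\left(3,5 \right)},O{\left(6,-4 \right)} \right)} = \left(-6 + \frac{1}{4} \left(-3\right)\right)^{2} = \left(-6 - \frac{3}{4}\right)^{2} = \left(- \frac{27}{4}\right)^{2} = \frac{729}{16}$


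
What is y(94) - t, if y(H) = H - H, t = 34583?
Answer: -34583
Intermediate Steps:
y(H) = 0
y(94) - t = 0 - 1*34583 = 0 - 34583 = -34583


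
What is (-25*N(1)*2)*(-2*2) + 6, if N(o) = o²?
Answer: 206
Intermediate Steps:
(-25*N(1)*2)*(-2*2) + 6 = (-25*1²*2)*(-2*2) + 6 = (-25*2)*(-4) + 6 = (-5*5*2)*(-4) + 6 = -25*2*(-4) + 6 = -50*(-4) + 6 = 200 + 6 = 206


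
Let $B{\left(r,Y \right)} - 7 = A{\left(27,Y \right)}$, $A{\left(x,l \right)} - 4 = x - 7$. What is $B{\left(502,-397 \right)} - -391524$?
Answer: $391555$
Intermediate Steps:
$A{\left(x,l \right)} = -3 + x$ ($A{\left(x,l \right)} = 4 + \left(x - 7\right) = 4 + \left(-7 + x\right) = -3 + x$)
$B{\left(r,Y \right)} = 31$ ($B{\left(r,Y \right)} = 7 + \left(-3 + 27\right) = 7 + 24 = 31$)
$B{\left(502,-397 \right)} - -391524 = 31 - -391524 = 31 + 391524 = 391555$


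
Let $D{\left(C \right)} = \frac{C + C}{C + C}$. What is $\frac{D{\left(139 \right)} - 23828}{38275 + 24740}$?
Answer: $- \frac{23827}{63015} \approx -0.37812$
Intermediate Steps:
$D{\left(C \right)} = 1$ ($D{\left(C \right)} = \frac{2 C}{2 C} = 2 C \frac{1}{2 C} = 1$)
$\frac{D{\left(139 \right)} - 23828}{38275 + 24740} = \frac{1 - 23828}{38275 + 24740} = - \frac{23827}{63015}$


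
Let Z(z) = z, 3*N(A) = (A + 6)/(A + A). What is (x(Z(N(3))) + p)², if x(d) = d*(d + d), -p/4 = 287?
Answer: 5267025/4 ≈ 1.3168e+6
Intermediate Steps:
N(A) = (6 + A)/(6*A) (N(A) = ((A + 6)/(A + A))/3 = ((6 + A)/((2*A)))/3 = ((6 + A)*(1/(2*A)))/3 = ((6 + A)/(2*A))/3 = (6 + A)/(6*A))
p = -1148 (p = -4*287 = -1148)
x(d) = 2*d² (x(d) = d*(2*d) = 2*d²)
(x(Z(N(3))) + p)² = (2*((⅙)*(6 + 3)/3)² - 1148)² = (2*((⅙)*(⅓)*9)² - 1148)² = (2*(½)² - 1148)² = (2*(¼) - 1148)² = (½ - 1148)² = (-2295/2)² = 5267025/4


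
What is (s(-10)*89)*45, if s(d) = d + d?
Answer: -80100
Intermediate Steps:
s(d) = 2*d
(s(-10)*89)*45 = ((2*(-10))*89)*45 = -20*89*45 = -1780*45 = -80100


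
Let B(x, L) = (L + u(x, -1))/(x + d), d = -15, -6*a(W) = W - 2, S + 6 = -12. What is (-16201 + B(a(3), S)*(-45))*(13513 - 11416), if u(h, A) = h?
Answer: -3101874012/91 ≈ -3.4087e+7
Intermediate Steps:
S = -18 (S = -6 - 12 = -18)
a(W) = 1/3 - W/6 (a(W) = -(W - 2)/6 = -(-2 + W)/6 = 1/3 - W/6)
B(x, L) = (L + x)/(-15 + x) (B(x, L) = (L + x)/(x - 15) = (L + x)/(-15 + x))
(-16201 + B(a(3), S)*(-45))*(13513 - 11416) = (-16201 + ((-18 + (1/3 - 1/6*3))/(-15 + (1/3 - 1/6*3)))*(-45))*(13513 - 11416) = (-16201 + ((-18 + (1/3 - 1/2))/(-15 + (1/3 - 1/2)))*(-45))*2097 = (-16201 + ((-18 - 1/6)/(-15 - 1/6))*(-45))*2097 = (-16201 + (-109/6/(-91/6))*(-45))*2097 = (-16201 - 6/91*(-109/6)*(-45))*2097 = (-16201 + (109/91)*(-45))*2097 = (-16201 - 4905/91)*2097 = -1479196/91*2097 = -3101874012/91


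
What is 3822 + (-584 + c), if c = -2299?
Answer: 939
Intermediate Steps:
3822 + (-584 + c) = 3822 + (-584 - 2299) = 3822 - 2883 = 939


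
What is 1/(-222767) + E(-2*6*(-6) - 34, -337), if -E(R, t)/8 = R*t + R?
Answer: 22754312447/222767 ≈ 1.0214e+5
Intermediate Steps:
E(R, t) = -8*R - 8*R*t (E(R, t) = -8*(R*t + R) = -8*(R + R*t) = -8*R - 8*R*t)
1/(-222767) + E(-2*6*(-6) - 34, -337) = 1/(-222767) - 8*(-2*6*(-6) - 34)*(1 - 337) = -1/222767 - 8*(-12*(-6) - 34)*(-336) = -1/222767 - 8*(72 - 34)*(-336) = -1/222767 - 8*38*(-336) = -1/222767 + 102144 = 22754312447/222767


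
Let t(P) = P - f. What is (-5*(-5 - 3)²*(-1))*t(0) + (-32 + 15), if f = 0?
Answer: -17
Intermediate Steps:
t(P) = P (t(P) = P - 1*0 = P + 0 = P)
(-5*(-5 - 3)²*(-1))*t(0) + (-32 + 15) = (-5*(-5 - 3)²*(-1))*0 + (-32 + 15) = (-5*(-8)²*(-1))*0 - 17 = (-5*64*(-1))*0 - 17 = -320*(-1)*0 - 17 = 320*0 - 17 = 0 - 17 = -17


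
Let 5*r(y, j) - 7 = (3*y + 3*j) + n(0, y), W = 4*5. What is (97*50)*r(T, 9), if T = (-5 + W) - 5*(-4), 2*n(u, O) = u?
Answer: 134830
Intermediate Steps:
n(u, O) = u/2
W = 20
T = 35 (T = (-5 + 20) - 5*(-4) = 15 + 20 = 35)
r(y, j) = 7/5 + 3*j/5 + 3*y/5 (r(y, j) = 7/5 + ((3*y + 3*j) + (½)*0)/5 = 7/5 + ((3*j + 3*y) + 0)/5 = 7/5 + (3*j + 3*y)/5 = 7/5 + (3*j/5 + 3*y/5) = 7/5 + 3*j/5 + 3*y/5)
(97*50)*r(T, 9) = (97*50)*(7/5 + (⅗)*9 + (⅗)*35) = 4850*(7/5 + 27/5 + 21) = 4850*(139/5) = 134830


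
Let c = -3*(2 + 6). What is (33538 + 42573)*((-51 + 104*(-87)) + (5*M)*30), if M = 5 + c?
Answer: -909450339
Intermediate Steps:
c = -24 (c = -3*8 = -24)
M = -19 (M = 5 - 24 = -19)
(33538 + 42573)*((-51 + 104*(-87)) + (5*M)*30) = (33538 + 42573)*((-51 + 104*(-87)) + (5*(-19))*30) = 76111*((-51 - 9048) - 95*30) = 76111*(-9099 - 2850) = 76111*(-11949) = -909450339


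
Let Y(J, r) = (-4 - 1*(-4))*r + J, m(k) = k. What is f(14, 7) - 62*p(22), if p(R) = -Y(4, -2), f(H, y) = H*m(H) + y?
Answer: 451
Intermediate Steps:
f(H, y) = y + H² (f(H, y) = H*H + y = H² + y = y + H²)
Y(J, r) = J (Y(J, r) = (-4 + 4)*r + J = 0*r + J = 0 + J = J)
p(R) = -4 (p(R) = -1*4 = -4)
f(14, 7) - 62*p(22) = (7 + 14²) - 62*(-4) = (7 + 196) + 248 = 203 + 248 = 451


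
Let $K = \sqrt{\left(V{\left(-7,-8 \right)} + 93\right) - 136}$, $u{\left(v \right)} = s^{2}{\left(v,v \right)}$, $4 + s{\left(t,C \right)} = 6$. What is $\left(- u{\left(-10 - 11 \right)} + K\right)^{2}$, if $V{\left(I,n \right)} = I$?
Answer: $\left(4 - 5 i \sqrt{2}\right)^{2} \approx -34.0 - 56.569 i$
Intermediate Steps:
$s{\left(t,C \right)} = 2$ ($s{\left(t,C \right)} = -4 + 6 = 2$)
$u{\left(v \right)} = 4$ ($u{\left(v \right)} = 2^{2} = 4$)
$K = 5 i \sqrt{2}$ ($K = \sqrt{\left(-7 + 93\right) - 136} = \sqrt{86 - 136} = \sqrt{-50} = 5 i \sqrt{2} \approx 7.0711 i$)
$\left(- u{\left(-10 - 11 \right)} + K\right)^{2} = \left(\left(-1\right) 4 + 5 i \sqrt{2}\right)^{2} = \left(-4 + 5 i \sqrt{2}\right)^{2}$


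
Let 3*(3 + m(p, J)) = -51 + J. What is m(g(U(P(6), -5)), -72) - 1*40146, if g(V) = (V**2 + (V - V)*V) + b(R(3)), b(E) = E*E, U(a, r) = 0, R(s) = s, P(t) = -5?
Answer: -40190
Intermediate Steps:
b(E) = E**2
g(V) = 9 + V**2 (g(V) = (V**2 + (V - V)*V) + 3**2 = (V**2 + 0*V) + 9 = (V**2 + 0) + 9 = V**2 + 9 = 9 + V**2)
m(p, J) = -20 + J/3 (m(p, J) = -3 + (-51 + J)/3 = -3 + (-17 + J/3) = -20 + J/3)
m(g(U(P(6), -5)), -72) - 1*40146 = (-20 + (1/3)*(-72)) - 1*40146 = (-20 - 24) - 40146 = -44 - 40146 = -40190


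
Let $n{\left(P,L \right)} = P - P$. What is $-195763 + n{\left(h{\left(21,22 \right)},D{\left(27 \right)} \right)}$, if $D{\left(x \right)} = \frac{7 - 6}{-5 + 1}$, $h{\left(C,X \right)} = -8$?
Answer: $-195763$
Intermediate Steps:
$D{\left(x \right)} = - \frac{1}{4}$ ($D{\left(x \right)} = 1 \frac{1}{-4} = 1 \left(- \frac{1}{4}\right) = - \frac{1}{4}$)
$n{\left(P,L \right)} = 0$
$-195763 + n{\left(h{\left(21,22 \right)},D{\left(27 \right)} \right)} = -195763 + 0 = -195763$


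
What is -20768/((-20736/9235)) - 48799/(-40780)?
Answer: 61111790863/6606360 ≈ 9250.5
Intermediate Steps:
-20768/((-20736/9235)) - 48799/(-40780) = -20768/((-20736*1/9235)) - 48799*(-1/40780) = -20768/(-20736/9235) + 48799/40780 = -20768*(-9235/20736) + 48799/40780 = 5993515/648 + 48799/40780 = 61111790863/6606360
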